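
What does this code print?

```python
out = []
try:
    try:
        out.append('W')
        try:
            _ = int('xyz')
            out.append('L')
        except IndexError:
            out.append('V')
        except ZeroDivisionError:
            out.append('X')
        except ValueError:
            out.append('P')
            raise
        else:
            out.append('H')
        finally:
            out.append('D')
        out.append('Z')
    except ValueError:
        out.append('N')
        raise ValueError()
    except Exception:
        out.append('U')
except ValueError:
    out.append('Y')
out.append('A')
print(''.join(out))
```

Execution trace: 'W' (try body) → 'P' (inner except ValueError) → 'D' (inner finally) → 'N' (except ValueError) → 'Y' (outer except ValueError) → 'A' (after the try/except). Output: WPDNYA

Answer: WPDNYA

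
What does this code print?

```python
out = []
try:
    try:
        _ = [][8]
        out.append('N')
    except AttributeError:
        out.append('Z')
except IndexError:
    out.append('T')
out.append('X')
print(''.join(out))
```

Execution trace: 'T' (outer except IndexError) → 'X' (after the try/except). Output: TX

Answer: TX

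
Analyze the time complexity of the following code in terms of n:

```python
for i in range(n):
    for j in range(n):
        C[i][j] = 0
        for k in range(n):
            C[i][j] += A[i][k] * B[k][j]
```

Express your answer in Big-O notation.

This is Naive matrix multiplication. Time complexity: O(n³).

Answer: O(n³)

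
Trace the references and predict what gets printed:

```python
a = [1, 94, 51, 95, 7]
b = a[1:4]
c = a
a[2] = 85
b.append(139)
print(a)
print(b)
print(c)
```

Key concept: slice vs alias.
Step by step:
`a = [1, 94, 51, 95, 7]` → a = [1, 94, 51, 95, 7]
`b = a[1:4]` → b = [94, 51, 95]
`c = a` → c = [1, 94, 51, 95, 7] (same object as a)
`a[2] = 85` → a = [1, 94, 85, 95, 7] (same object as c); c = [1, 94, 85, 95, 7] (same object as a)
`b.append(139)` → b = [94, 51, 95, 139]
`print(a)` → prints [1, 94, 85, 95, 7]
`print(b)` → prints [94, 51, 95, 139]
`print(c)` → prints [1, 94, 85, 95, 7]

Answer:
[1, 94, 85, 95, 7]
[94, 51, 95, 139]
[1, 94, 85, 95, 7]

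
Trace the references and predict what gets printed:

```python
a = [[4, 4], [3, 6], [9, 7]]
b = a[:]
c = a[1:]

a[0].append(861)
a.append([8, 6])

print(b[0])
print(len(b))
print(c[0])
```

Key concept: slice with nested mutation.
Step by step:
`a = [[4, 4], [3, 6], [9, 7]]` → a = [[4, 4], [3, 6], [9, 7]]
`b = a[:]` → b = [[4, 4], [3, 6], [9, 7]]
`c = a[1:]` → c = [[3, 6], [9, 7]]
`a[0].append(861)` → a = [[4, 4, 861], [3, 6], [9, 7]]; b = [[4, 4, 861], [3, 6], [9, 7]]
`a.append([8, 6])` → a = [[4, 4, 861], [3, 6], [9, 7], [8, 6]]
`print(b[0])` → prints [4, 4, 861]
`print(len(b))` → prints 3
`print(c[0])` → prints [3, 6]

Answer:
[4, 4, 861]
3
[3, 6]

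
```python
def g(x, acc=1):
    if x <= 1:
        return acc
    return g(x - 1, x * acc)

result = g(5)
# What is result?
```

Accumulator trace (n, acc): (5, 1) -> (4, 5) -> (3, 20) -> (2, 60) -> (1, 120) -> return 120

Answer: 120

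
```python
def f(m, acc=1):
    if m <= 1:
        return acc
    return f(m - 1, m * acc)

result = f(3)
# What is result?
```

Accumulator trace (n, acc): (3, 1) -> (2, 3) -> (1, 6) -> return 6

Answer: 6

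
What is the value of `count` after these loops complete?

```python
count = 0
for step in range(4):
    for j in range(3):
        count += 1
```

4 * 3 = 12
`count` takes the values: 0 → 1 → 2 → 3 → 4 → 5 → 6 → 7 → 8 → 9 → 10 → 11 → 12

Answer: 12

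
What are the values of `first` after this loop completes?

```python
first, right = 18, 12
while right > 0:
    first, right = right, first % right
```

GCD of 18 and 12
`first` takes the values: 18 → 12 → 6

Answer: 6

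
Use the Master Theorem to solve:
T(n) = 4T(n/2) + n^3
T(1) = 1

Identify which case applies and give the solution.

a=4, b=2, f(n)=n^3. log_2(4) = 2. Since c=3 > 2 and the regularity condition holds (4(n/2)^3 = (4/2^3)n^3 with 4/2^3 < 1), Case 3 applies: T(n) = Θ(f(n)) = O(n^3).

Answer: O(n^3) - Case 3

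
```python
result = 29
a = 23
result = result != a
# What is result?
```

Trace:
`result = 29` → result = 29
`a = 23` → a = 23
`result = result != a` → result = True
So result = True

Answer: True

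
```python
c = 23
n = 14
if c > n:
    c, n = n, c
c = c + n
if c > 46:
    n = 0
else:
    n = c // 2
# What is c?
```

Trace:
`c = 23` → c = 23
`n = 14` → n = 14
`if c > n: ...` → c > n is True → c = 14; n = 23
`c = c + n` → c = 37
`if c > 46: ...` → c > 46 is False, take else branch → n = 18
So c = 37

Answer: 37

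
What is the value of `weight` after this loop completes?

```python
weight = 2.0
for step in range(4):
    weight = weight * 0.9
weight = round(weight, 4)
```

Exponential decay: 2.0 * 0.9^4
`weight` takes the values: 2.0 → 1.8 → 1.62 → 1.458 → 1.3122

Answer: 1.3122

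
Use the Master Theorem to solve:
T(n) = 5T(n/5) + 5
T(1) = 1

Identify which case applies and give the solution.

a=5, b=5, f(n)=5. log_5(5) = 1. Since c=0 < 1, Case 1 applies: T(n) = Θ(n^log_b(a)) = O(n).

Answer: O(n) - Case 1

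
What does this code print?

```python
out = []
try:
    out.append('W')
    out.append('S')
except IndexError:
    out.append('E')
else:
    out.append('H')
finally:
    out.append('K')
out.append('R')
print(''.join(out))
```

Execution trace: 'W' (try body) → 'S' (try body, no exception) → 'H' (else) → 'K' (finally) → 'R' (after the try/except). Output: WSHKR

Answer: WSHKR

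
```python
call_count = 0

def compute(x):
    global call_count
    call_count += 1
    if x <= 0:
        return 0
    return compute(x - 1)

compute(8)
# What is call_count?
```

Linear recursion stepping by 1: 9 calls from x=8 down to ≤0.

Answer: 9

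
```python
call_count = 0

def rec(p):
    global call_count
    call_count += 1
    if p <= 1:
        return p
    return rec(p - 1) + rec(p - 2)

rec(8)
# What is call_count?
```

Calls(p) = 1 + Calls(p-1) + Calls(p-2); Calls(0)=Calls(1)=1. For p=8 this gives 67.

Answer: 67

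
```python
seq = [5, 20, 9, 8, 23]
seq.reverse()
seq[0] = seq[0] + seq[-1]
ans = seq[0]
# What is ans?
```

Trace:
`seq = [5, 20, 9, 8, 23]` → seq = [5, 20, 9, 8, 23]
`seq.reverse()` → seq = [23, 8, 9, 20, 5]
`seq[0] = seq[0] + seq[-1]` → seq = [28, 8, 9, 20, 5]
`ans = seq[0]` → ans = 28
So ans = 28

Answer: 28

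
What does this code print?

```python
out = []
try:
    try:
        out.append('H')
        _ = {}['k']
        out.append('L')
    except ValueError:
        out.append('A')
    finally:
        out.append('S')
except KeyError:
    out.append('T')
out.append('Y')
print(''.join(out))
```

Execution trace: 'H' (try body) → 'S' (finally) → 'T' (outer except KeyError) → 'Y' (after the try/except). Output: HSTY

Answer: HSTY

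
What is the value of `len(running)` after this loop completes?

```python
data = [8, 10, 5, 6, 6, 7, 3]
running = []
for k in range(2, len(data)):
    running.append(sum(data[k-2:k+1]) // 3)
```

Number of 3-element averages
`running` takes the values: [] → [7] → [7, 7] → [7, 7, 5] → [7, 7, 5, 6] → [7, 7, 5, 6, 5]
So `len(running)` = 5

Answer: 5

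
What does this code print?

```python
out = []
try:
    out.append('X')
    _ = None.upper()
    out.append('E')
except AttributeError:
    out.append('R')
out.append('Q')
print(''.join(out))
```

Execution trace: 'X' (try body) → 'R' (except AttributeError) → 'Q' (after the try/except). Output: XRQ

Answer: XRQ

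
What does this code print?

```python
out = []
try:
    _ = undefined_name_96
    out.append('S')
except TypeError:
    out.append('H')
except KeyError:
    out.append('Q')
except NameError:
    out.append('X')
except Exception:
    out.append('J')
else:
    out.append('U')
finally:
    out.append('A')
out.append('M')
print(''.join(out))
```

Execution trace: 'X' (except NameError) → 'A' (finally) → 'M' (after the try/except). Output: XAM

Answer: XAM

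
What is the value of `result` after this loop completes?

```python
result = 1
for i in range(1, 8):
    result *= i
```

7! = 5040
`result` takes the values: 1 → 2 → 6 → 24 → 120 → 720 → 5040

Answer: 5040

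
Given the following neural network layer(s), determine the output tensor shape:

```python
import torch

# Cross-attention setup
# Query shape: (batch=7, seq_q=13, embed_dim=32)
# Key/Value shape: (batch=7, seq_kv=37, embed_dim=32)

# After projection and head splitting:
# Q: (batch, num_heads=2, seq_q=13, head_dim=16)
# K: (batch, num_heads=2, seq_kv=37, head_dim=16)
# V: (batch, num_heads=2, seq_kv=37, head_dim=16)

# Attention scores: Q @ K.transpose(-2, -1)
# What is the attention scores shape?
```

Input: (7, 13, 32) -> Output: (7, 2, 13, 37)

Answer: (7, 2, 13, 37)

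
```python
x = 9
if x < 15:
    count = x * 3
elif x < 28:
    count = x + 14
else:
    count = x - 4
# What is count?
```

Trace:
`x = 9` → x = 9
`if x < 15: ...` → x < 15 is True → count = 27
So count = 27

Answer: 27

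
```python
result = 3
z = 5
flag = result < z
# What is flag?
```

Trace:
`result = 3` → result = 3
`z = 5` → z = 5
`flag = result < z` → flag = True
So flag = True

Answer: True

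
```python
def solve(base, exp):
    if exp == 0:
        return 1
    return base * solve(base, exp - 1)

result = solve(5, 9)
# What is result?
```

solve(5, 9) = 5 * 5 * 5 * 5 * 5 * 5 * 5 * 5 * 5 = 1953125

Answer: 1953125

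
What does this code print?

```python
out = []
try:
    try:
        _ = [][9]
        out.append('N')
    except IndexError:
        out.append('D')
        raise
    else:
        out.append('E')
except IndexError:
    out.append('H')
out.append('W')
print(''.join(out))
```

Execution trace: 'D' (inner except IndexError) → 'H' (outer except IndexError) → 'W' (after the try/except). Output: DHW

Answer: DHW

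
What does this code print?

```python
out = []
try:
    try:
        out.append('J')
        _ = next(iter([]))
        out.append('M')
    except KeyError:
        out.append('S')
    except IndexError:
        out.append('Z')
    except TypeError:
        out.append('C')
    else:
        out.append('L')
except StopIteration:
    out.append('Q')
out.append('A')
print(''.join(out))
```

Execution trace: 'J' (try body) → 'Q' (outer except StopIteration) → 'A' (after the try/except). Output: JQA

Answer: JQA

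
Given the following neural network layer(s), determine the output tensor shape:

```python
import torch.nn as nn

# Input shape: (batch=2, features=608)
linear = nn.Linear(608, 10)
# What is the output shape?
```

Input: (2, 608) -> Output: (2, 10)

Answer: (2, 10)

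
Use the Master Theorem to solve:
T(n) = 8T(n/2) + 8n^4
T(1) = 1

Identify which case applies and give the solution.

a=8, b=2, f(n)=8n^4. log_2(8) = 3. Since c=4 > 3 and the regularity condition holds (8(n/2)^4 = (8/2^4)n^4 with 8/2^4 < 1), Case 3 applies: T(n) = Θ(f(n)) = O(n^4).

Answer: O(n^4) - Case 3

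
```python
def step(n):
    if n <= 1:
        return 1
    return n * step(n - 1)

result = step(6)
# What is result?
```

step(6) = 6 * 5 * 4 * 3 * 2 * 1 = 720

Answer: 720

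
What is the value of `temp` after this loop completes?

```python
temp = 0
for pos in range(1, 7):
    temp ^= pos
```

XOR of 1 to 6
`temp` takes the values: 0 → 1 → 3 → 0 → 4 → 1 → 7

Answer: 7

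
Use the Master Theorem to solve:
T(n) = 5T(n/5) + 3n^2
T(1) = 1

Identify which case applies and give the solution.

a=5, b=5, f(n)=3n^2. log_5(5) = 1. Since c=2 > 1 and the regularity condition holds (5(n/5)^2 = (5/5^2)n^2 with 5/5^2 < 1), Case 3 applies: T(n) = Θ(f(n)) = O(n^2).

Answer: O(n^2) - Case 3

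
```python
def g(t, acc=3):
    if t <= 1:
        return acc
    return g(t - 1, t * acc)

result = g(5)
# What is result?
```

Accumulator trace (n, acc): (5, 3) -> (4, 15) -> (3, 60) -> (2, 180) -> (1, 360) -> return 360

Answer: 360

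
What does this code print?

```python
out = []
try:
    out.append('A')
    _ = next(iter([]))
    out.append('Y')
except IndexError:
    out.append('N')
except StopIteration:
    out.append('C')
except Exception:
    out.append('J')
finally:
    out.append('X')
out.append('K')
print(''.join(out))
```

Execution trace: 'A' (try body) → 'C' (except StopIteration) → 'X' (finally) → 'K' (after the try/except). Output: ACXK

Answer: ACXK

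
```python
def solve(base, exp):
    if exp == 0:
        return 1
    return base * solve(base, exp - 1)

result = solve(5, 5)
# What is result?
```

solve(5, 5) = 5 * 5 * 5 * 5 * 5 = 3125

Answer: 3125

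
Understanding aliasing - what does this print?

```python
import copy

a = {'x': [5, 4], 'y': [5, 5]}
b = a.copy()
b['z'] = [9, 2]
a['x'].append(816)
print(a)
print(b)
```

Key concept: shallow copy of dict with mutable values.
Step by step:
`a = {'x': [5, 4], 'y': [5, 5]}` → a = {'x': [5, 4], 'y': [5, 5]}
`b = a.copy()` → b = {'x': [5, 4], 'y': [5, 5]}
`b['z'] = [9, 2]` → b = {'x': [5, 4], 'y': [5, 5], 'z': [9, 2]}
`a['x'].append(816)` → a = {'x': [5, 4, 816], 'y': [5, 5]}; b = {'x': [5, 4, 816], 'y': [5, 5], 'z': [9, 2]}
`print(a)` → prints {'x': [5, 4, 816], 'y': [5, 5]}
`print(b)` → prints {'x': [5, 4, 816], 'y': [5, 5], 'z': [9, 2]}

Answer:
{'x': [5, 4, 816], 'y': [5, 5]}
{'x': [5, 4, 816], 'y': [5, 5], 'z': [9, 2]}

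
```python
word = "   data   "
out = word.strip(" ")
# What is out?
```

Trace:
`word = "   data   "` → word = '   data   '
`out = word.strip(" ")` → out = 'data'
So out = 'data'

Answer: 'data'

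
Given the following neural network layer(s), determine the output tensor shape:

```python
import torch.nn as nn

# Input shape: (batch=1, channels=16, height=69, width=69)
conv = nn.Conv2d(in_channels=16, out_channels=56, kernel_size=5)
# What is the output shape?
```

Input: (1, 16, 69, 69) -> Output: (1, 56, 65, 65)

Answer: (1, 56, 65, 65)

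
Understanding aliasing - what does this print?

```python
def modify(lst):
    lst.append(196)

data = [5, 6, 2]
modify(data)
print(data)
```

Key concept: function modifies passed list.
Step by step:
`data = [5, 6, 2]` → data = [5, 6, 2]
`modify(data)` → data = [5, 6, 2, 196]
`print(data)` → prints [5, 6, 2, 196]

Answer: [5, 6, 2, 196]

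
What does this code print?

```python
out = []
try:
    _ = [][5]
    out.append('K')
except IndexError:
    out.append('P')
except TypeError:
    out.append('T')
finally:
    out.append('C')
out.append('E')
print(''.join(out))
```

Execution trace: 'P' (except IndexError) → 'C' (finally) → 'E' (after the try/except). Output: PCE

Answer: PCE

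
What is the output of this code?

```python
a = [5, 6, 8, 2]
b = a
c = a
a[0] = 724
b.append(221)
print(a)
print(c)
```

Key concept: multiple aliases.
Step by step:
`a = [5, 6, 8, 2]` → a = [5, 6, 8, 2]
`b = a` → b = [5, 6, 8, 2] (same object as a)
`c = a` → c = [5, 6, 8, 2] (same object as a, b)
`a[0] = 724` → a = [724, 6, 8, 2] (same object as b, c); b = [724, 6, 8, 2] (same object as a, c); c = [724, 6, 8, 2] (same object as a, b)
`b.append(221)` → a = [724, 6, 8, 2, 221] (same object as b, c); b = [724, 6, 8, 2, 221] (same object as a, c); c = [724, 6, 8, 2, 221] (same object as a, b)
`print(a)` → prints [724, 6, 8, 2, 221]
`print(c)` → prints [724, 6, 8, 2, 221]

Answer:
[724, 6, 8, 2, 221]
[724, 6, 8, 2, 221]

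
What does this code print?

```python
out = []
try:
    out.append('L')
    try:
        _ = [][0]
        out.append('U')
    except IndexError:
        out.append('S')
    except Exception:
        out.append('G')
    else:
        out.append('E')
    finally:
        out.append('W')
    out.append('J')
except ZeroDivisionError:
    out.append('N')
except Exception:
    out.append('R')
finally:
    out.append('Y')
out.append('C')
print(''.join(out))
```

Execution trace: 'L' (try body) → 'S' (inner except IndexError) → 'W' (inner finally) → 'J' (try body, no exception) → 'Y' (finally) → 'C' (after the try/except). Output: LSWJYC

Answer: LSWJYC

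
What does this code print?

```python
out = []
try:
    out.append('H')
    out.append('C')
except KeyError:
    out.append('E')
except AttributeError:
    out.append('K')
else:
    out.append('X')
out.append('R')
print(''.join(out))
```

Execution trace: 'H' (try body) → 'C' (try body, no exception) → 'X' (else) → 'R' (after the try/except). Output: HCXR

Answer: HCXR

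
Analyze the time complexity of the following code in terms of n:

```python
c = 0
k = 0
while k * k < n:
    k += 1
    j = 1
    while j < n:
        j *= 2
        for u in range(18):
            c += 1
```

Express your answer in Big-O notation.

Each loop level contributes: √n × log n × 1. Multiplying the contributions gives O(√n log n).

Answer: O(√n log n)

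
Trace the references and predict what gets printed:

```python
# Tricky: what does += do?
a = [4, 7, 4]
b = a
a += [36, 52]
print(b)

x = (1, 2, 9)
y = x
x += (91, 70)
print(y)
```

Key concept: += behavior differs for mutable vs immutable.
Step by step:
`a = [4, 7, 4]` → a = [4, 7, 4]
`b = a` → b = [4, 7, 4] (same object as a)
`a += [36, 52]` → a = [4, 7, 4, 36, 52] (same object as b); b = [4, 7, 4, 36, 52] (same object as a)
`print(b)` → prints [4, 7, 4, 36, 52]
`x = (1, 2, 9)` → x = (1, 2, 9)
`y = x` → y = (1, 2, 9)
`x += (91, 70)` → x = (1, 2, 9, 91, 70)
`print(y)` → prints (1, 2, 9)

Answer:
[4, 7, 4, 36, 52]
(1, 2, 9)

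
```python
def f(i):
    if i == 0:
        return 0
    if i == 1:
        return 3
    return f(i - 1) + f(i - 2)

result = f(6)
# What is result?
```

Build up from base cases: f(0)=0, f(1)=3, f(2)=3, f(3)=6, f(4)=9, f(5)=15, f(6)=24

Answer: 24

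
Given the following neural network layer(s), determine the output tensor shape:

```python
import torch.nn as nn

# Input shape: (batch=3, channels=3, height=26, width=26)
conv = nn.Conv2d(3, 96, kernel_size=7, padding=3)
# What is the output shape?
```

Input: (3, 3, 26, 26) -> Output: (3, 96, 26, 26)

Answer: (3, 96, 26, 26)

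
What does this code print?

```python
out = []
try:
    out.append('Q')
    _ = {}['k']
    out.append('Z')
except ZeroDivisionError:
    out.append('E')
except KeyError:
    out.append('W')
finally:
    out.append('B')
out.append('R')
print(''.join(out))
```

Execution trace: 'Q' (try body) → 'W' (except KeyError) → 'B' (finally) → 'R' (after the try/except). Output: QWBR

Answer: QWBR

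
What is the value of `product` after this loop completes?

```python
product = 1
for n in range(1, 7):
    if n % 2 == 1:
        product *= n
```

Product of odd numbers 1 to 6
`product` takes the values: 1 → 3 → 15

Answer: 15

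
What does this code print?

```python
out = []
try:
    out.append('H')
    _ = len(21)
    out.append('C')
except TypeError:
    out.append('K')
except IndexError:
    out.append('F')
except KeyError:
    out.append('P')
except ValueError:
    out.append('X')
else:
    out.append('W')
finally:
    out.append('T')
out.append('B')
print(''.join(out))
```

Execution trace: 'H' (try body) → 'K' (except TypeError) → 'T' (finally) → 'B' (after the try/except). Output: HKTB

Answer: HKTB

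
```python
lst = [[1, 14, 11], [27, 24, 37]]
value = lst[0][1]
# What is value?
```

Trace:
`lst = [[1, 14, 11], [27, 24, 37]]` → lst = [[1, 14, 11], [27, 24, 37]]
`value = lst[0][1]` → value = 14
So value = 14

Answer: 14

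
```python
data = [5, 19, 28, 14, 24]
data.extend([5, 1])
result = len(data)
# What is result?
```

Trace:
`data = [5, 19, 28, 14, 24]` → data = [5, 19, 28, 14, 24]
`data.extend([5, 1])` → data = [5, 19, 28, 14, 24, 5, 1]
`result = len(data)` → result = 7
So result = 7

Answer: 7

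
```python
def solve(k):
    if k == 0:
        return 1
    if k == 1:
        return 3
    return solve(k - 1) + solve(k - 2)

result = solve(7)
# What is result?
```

Build up from base cases: solve(0)=1, solve(1)=3, solve(2)=4, solve(3)=7, solve(4)=11, solve(5)=18, solve(6)=29, ..., solve(7)=47

Answer: 47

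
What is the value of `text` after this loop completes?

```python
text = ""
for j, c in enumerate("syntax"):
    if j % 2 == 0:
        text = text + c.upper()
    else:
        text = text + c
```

Uppercase even positions in 'syntax'
`text` takes the values: "" → "S" → "Sy" → "SyN" → "SyNt" → "SyNtA" → "SyNtAx"

Answer: "SyNtAx"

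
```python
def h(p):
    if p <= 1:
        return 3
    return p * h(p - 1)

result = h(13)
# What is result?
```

h(13) = 13 * 12 * 11 * 10 * 9 * 8 * 7 * 6 * 5 * 4 * 3 * 2 * 3 = 18681062400

Answer: 18681062400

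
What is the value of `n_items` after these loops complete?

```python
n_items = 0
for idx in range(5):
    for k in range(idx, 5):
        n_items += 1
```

Upper triangle: 5 + 4 + ... + 1
`n_items` takes the values: 0 → 1 → 2 → 3 → 4 → 5 → 6 → 7 → 8 → 9 → 10 → 11 → 12 → 13 → 14 → 15

Answer: 15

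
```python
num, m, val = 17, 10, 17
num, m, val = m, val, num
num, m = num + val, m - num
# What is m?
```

Trace:
`num, m, val = 17, 10, 17` → num = 17; m = 10; val = 17
`num, m, val = m, val, num` → num = 10; m = 17; val = 17
`num, m = num + val, m - num` → num = 27; m = 7
So m = 7

Answer: 7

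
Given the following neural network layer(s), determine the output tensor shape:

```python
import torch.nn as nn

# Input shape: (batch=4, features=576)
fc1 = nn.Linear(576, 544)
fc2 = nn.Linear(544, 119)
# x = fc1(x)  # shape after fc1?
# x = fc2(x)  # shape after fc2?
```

Input: (4, 576) -> after fc1: (4, 544) -> Output: (4, 119)

Answer: (4, 119)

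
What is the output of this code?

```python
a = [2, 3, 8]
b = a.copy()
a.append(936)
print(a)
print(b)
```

Key concept: list.copy() creates independent copy.
Step by step:
`a = [2, 3, 8]` → a = [2, 3, 8]
`b = a.copy()` → b = [2, 3, 8]
`a.append(936)` → a = [2, 3, 8, 936]
`print(a)` → prints [2, 3, 8, 936]
`print(b)` → prints [2, 3, 8]

Answer:
[2, 3, 8, 936]
[2, 3, 8]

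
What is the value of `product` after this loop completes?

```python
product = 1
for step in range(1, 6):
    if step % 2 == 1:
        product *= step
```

Product of odd numbers 1 to 5
`product` takes the values: 1 → 3 → 15

Answer: 15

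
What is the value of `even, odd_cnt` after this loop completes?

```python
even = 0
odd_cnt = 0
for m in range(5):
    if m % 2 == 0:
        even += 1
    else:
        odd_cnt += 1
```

Count evens and odds in range(5)
`even, odd_cnt` takes the values: (0, 0) → (1, 0) → (1, 1) → (2, 1) → (2, 2) → (3, 2)

Answer: 3, 2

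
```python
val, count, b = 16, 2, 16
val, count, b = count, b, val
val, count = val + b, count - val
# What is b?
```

Trace:
`val, count, b = 16, 2, 16` → val = 16; count = 2; b = 16
`val, count, b = count, b, val` → val = 2; count = 16; b = 16
`val, count = val + b, count - val` → val = 18; count = 14
So b = 16

Answer: 16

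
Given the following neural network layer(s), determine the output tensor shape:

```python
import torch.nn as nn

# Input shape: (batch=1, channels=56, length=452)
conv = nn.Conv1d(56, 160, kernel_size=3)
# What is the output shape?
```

Input: (1, 56, 452) -> Output: (1, 160, 450)

Answer: (1, 160, 450)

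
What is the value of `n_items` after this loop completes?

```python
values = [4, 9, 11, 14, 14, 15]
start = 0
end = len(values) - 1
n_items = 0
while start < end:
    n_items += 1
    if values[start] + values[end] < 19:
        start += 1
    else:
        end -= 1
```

Steps to find pair summing to 19
`n_items` takes the values: 0 → 1 → 2 → 3 → 4 → 5

Answer: 5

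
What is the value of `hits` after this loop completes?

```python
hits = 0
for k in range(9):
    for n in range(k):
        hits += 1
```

Triangle number: 0+1+2+...+8
`hits` takes the values: 0 → 1 → 2 → 3 → 4 → 5 → 6 → 7 → 8 → 9 → 10 → 11 → 12 → 13 → 14 → 15 → 16 → 17 → 18 → 19 → 20 → 21 → 22 → 23 → 24 → 25 → 26 → 27 → 28 → 29 → 30 → 31 → 32 → 33 → 34 → 35 → 36

Answer: 36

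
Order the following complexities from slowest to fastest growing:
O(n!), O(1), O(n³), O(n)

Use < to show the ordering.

Ordered by growth rate: O(1) < O(n) < O(n³) < O(n!)

Answer: O(1) < O(n) < O(n³) < O(n!)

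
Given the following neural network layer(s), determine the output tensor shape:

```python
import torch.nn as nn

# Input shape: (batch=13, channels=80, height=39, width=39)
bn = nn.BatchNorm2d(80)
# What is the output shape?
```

Input: (13, 80, 39, 39) -> Output: (13, 80, 39, 39)

Answer: (13, 80, 39, 39)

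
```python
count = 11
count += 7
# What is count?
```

Trace:
`count = 11` → count = 11
`count += 7` → count = 18
So count = 18

Answer: 18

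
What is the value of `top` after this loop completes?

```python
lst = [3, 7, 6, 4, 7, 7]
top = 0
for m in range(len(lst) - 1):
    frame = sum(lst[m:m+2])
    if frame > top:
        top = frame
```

Max sum of 2-element window in [3, 7, 6, 4, 7, 7]
`top` takes the values: 0 → 10 → 13 → 14

Answer: 14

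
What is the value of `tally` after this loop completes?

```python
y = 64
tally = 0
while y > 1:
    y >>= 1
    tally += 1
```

Count right shifts until 1
`tally` takes the values: 0 → 1 → 2 → 3 → 4 → 5 → 6

Answer: 6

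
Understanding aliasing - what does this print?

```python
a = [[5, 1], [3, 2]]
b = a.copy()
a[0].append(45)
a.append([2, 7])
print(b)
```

Key concept: shallow copy with nested lists.
Step by step:
`a = [[5, 1], [3, 2]]` → a = [[5, 1], [3, 2]]
`b = a.copy()` → b = [[5, 1], [3, 2]]
`a[0].append(45)` → a = [[5, 1, 45], [3, 2]]; b = [[5, 1, 45], [3, 2]]
`a.append([2, 7])` → a = [[5, 1, 45], [3, 2], [2, 7]]
`print(b)` → prints [[5, 1, 45], [3, 2]]

Answer: [[5, 1, 45], [3, 2]]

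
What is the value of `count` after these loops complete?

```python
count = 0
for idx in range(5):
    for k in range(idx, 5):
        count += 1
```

Upper triangle: 5 + 4 + ... + 1
`count` takes the values: 0 → 1 → 2 → 3 → 4 → 5 → 6 → 7 → 8 → 9 → 10 → 11 → 12 → 13 → 14 → 15

Answer: 15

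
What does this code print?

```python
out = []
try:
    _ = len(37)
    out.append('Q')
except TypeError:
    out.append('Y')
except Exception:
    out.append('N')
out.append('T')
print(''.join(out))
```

Execution trace: 'Y' (except TypeError) → 'T' (after the try/except). Output: YT

Answer: YT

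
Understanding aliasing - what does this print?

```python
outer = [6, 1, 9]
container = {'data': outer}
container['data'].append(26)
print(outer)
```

Key concept: dict holds reference to list.
Step by step:
`outer = [6, 1, 9]` → outer = [6, 1, 9]
`container = {'data': outer}` → container = {'data': [6, 1, 9]}
`container['data'].append(26)` → outer = [6, 1, 9, 26]; container = {'data': [6, 1, 9, 26]}
`print(outer)` → prints [6, 1, 9, 26]

Answer: [6, 1, 9, 26]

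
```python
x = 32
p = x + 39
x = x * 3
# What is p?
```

Trace:
`x = 32` → x = 32
`p = x + 39` → p = 71
`x = x * 3` → x = 96
So p = 71

Answer: 71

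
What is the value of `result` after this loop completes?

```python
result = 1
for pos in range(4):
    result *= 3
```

3^4 = 81
`result` takes the values: 1 → 3 → 9 → 27 → 81

Answer: 81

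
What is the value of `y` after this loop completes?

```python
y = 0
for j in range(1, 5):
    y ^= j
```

XOR of 1 to 4
`y` takes the values: 0 → 1 → 3 → 0 → 4

Answer: 4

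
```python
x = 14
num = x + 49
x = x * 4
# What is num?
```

Trace:
`x = 14` → x = 14
`num = x + 49` → num = 63
`x = x * 4` → x = 56
So num = 63

Answer: 63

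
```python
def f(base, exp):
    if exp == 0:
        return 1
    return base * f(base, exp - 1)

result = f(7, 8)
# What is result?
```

f(7, 8) = 7 * 7 * 7 * 7 * 7 * 7 * 7 * 7 = 5764801

Answer: 5764801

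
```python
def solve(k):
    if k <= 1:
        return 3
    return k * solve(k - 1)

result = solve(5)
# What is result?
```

solve(5) = 5 * 4 * 3 * 2 * 3 = 360

Answer: 360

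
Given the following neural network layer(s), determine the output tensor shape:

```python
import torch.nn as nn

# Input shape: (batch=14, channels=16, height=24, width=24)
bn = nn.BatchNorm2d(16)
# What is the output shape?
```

Input: (14, 16, 24, 24) -> Output: (14, 16, 24, 24)

Answer: (14, 16, 24, 24)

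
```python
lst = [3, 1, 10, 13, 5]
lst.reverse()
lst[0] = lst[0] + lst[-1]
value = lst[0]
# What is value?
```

Trace:
`lst = [3, 1, 10, 13, 5]` → lst = [3, 1, 10, 13, 5]
`lst.reverse()` → lst = [5, 13, 10, 1, 3]
`lst[0] = lst[0] + lst[-1]` → lst = [8, 13, 10, 1, 3]
`value = lst[0]` → value = 8
So value = 8

Answer: 8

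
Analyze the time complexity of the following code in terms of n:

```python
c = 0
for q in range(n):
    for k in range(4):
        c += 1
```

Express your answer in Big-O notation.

Each loop level contributes: n × 1. Multiplying the contributions gives O(n).

Answer: O(n)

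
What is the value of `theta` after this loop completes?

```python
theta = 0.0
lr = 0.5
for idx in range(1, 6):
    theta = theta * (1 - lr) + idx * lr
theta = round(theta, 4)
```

Moving average with lr=0.5
`theta` takes the values: 0.0 → 0.5 → 1.25 → 2.125 → 3.0625 → 4.03125 → 4.0312

Answer: 4.0312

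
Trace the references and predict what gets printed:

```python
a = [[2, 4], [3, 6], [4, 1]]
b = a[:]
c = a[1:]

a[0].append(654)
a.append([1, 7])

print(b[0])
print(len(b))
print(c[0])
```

Key concept: slice with nested mutation.
Step by step:
`a = [[2, 4], [3, 6], [4, 1]]` → a = [[2, 4], [3, 6], [4, 1]]
`b = a[:]` → b = [[2, 4], [3, 6], [4, 1]]
`c = a[1:]` → c = [[3, 6], [4, 1]]
`a[0].append(654)` → a = [[2, 4, 654], [3, 6], [4, 1]]; b = [[2, 4, 654], [3, 6], [4, 1]]
`a.append([1, 7])` → a = [[2, 4, 654], [3, 6], [4, 1], [1, 7]]
`print(b[0])` → prints [2, 4, 654]
`print(len(b))` → prints 3
`print(c[0])` → prints [3, 6]

Answer:
[2, 4, 654]
3
[3, 6]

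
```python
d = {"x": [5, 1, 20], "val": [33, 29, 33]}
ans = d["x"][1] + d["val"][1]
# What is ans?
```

Trace:
`d = {"x": [5, 1, 20], "val": [33, 29, 33]}` → d = {'x': [5, 1, 20], 'val': [33, 29, 33]}
`ans = d["x"][1] + d["val"][1]` → ans = 30
So ans = 30

Answer: 30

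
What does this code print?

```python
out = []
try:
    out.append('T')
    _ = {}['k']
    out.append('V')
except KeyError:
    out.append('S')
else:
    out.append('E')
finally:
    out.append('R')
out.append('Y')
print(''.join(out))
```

Execution trace: 'T' (try body) → 'S' (except KeyError) → 'R' (finally) → 'Y' (after the try/except). Output: TSRY

Answer: TSRY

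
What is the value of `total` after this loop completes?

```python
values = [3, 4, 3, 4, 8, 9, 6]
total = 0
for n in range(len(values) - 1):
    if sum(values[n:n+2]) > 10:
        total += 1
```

Count windows with sum > 10
`total` takes the values: 0 → 1 → 2 → 3

Answer: 3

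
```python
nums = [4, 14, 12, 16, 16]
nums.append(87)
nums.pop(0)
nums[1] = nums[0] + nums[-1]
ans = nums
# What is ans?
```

Trace:
`nums = [4, 14, 12, 16, 16]` → nums = [4, 14, 12, 16, 16]
`nums.append(87)` → nums = [4, 14, 12, 16, 16, 87]
`nums.pop(0)` → nums = [14, 12, 16, 16, 87]
`nums[1] = nums[0] + nums[-1]` → nums = [14, 101, 16, 16, 87]
`ans = nums` → ans = [14, 101, 16, 16, 87]
So ans = [14, 101, 16, 16, 87]

Answer: [14, 101, 16, 16, 87]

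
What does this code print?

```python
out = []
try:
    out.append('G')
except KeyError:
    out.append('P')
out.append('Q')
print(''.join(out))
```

Execution trace: 'G' (try body, no exception) → 'Q' (after the try/except). Output: GQ

Answer: GQ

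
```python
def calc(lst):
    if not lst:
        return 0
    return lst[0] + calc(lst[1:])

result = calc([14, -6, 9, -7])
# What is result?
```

14 + (-6) + 9 + (-7) + 0 = 10

Answer: 10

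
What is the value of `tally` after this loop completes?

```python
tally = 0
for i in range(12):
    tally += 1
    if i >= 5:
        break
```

Loop breaks when i reaches 5, tally is 6
`tally` takes the values: 0 → 1 → 2 → 3 → 4 → 5 → 6

Answer: 6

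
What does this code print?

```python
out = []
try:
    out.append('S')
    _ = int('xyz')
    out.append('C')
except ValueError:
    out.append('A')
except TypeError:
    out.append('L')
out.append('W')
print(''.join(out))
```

Execution trace: 'S' (try body) → 'A' (except ValueError) → 'W' (after the try/except). Output: SAW

Answer: SAW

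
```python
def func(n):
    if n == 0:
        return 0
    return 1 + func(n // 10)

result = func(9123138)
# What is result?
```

Count of digits of 9123138: 7

Answer: 7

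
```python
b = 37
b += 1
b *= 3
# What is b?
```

Trace:
`b = 37` → b = 37
`b += 1` → b = 38
`b *= 3` → b = 114
So b = 114

Answer: 114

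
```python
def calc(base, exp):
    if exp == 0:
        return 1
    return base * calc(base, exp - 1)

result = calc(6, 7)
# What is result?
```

calc(6, 7) = 6 * 6 * 6 * 6 * 6 * 6 * 6 = 279936

Answer: 279936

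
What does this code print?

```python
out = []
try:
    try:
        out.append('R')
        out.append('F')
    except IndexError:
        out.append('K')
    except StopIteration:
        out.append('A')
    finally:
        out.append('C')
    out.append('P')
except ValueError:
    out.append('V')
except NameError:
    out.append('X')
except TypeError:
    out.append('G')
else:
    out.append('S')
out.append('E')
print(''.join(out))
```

Execution trace: 'R' (inner try body) → 'F' (inner try body, no exception) → 'C' (inner finally) → 'P' (try body, no exception) → 'S' (else) → 'E' (after the try/except). Output: RFCPSE

Answer: RFCPSE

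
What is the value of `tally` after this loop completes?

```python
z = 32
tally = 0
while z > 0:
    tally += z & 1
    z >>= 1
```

Count set bits in 32 (binary: 0b100000)
`tally` takes the values: 0 → 1

Answer: 1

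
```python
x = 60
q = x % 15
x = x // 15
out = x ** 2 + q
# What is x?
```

Trace:
`x = 60` → x = 60
`q = x % 15` → q = 0
`x = x // 15` → x = 4
`out = x ** 2 + q` → out = 16
So x = 4

Answer: 4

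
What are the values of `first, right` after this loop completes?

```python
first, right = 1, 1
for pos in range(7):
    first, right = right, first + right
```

Fibonacci: after 7 iterations
`first, right` takes the values: (1, 1) → (1, 2) → (2, 3) → (3, 5) → (5, 8) → (8, 13) → (13, 21) → (21, 34)

Answer: 21, 34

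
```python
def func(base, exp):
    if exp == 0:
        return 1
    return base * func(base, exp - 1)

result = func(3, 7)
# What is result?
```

func(3, 7) = 3 * 3 * 3 * 3 * 3 * 3 * 3 = 2187

Answer: 2187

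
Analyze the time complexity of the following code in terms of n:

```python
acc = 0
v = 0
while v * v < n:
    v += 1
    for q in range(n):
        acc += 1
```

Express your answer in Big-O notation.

Each loop level contributes: √n × n. Multiplying the contributions gives O(n√n).

Answer: O(n√n)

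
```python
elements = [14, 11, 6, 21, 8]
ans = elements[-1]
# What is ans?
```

Trace:
`elements = [14, 11, 6, 21, 8]` → elements = [14, 11, 6, 21, 8]
`ans = elements[-1]` → ans = 8
So ans = 8

Answer: 8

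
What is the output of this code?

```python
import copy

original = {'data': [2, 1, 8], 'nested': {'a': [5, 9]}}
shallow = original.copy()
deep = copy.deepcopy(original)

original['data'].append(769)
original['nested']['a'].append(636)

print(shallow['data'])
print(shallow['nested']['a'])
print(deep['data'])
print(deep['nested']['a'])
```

Key concept: comparing shallow vs deep copy.
Step by step:
`original = {'data': [2, 1, 8], 'nested': {'a': [5, 9]}}` → original = {'data': [2, 1, 8], 'nested': {'a': [5, 9]}}
`shallow = original.copy()` → shallow = {'data': [2, 1, 8], 'nested': {'a': [5, 9]}}
`deep = copy.deepcopy(original)` → deep = {'data': [2, 1, 8], 'nested': {'a': [5, 9]}}
`original['data'].append(769)` → original = {'data': [2, 1, 8, 769], 'nested': {'a': [5, 9]}}; shallow = {'data': [2, 1, 8, 769], 'nested': {'a': [5, 9]}}
`original['nested']['a'].append(636)` → original = {'data': [2, 1, 8, 769], 'nested': {'a': [5, 9, 636]}}; shallow = {'data': [2, 1, 8, 769], 'nested': {'a': [5, 9, 636]}}
`print(shallow['data'])` → prints [2, 1, 8, 769]
`print(shallow['nested']['a'])` → prints [5, 9, 636]
`print(deep['data'])` → prints [2, 1, 8]
`print(deep['nested']['a'])` → prints [5, 9]

Answer:
[2, 1, 8, 769]
[5, 9, 636]
[2, 1, 8]
[5, 9]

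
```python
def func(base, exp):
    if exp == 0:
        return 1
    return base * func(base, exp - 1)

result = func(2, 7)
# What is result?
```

func(2, 7) = 2 * 2 * 2 * 2 * 2 * 2 * 2 = 128

Answer: 128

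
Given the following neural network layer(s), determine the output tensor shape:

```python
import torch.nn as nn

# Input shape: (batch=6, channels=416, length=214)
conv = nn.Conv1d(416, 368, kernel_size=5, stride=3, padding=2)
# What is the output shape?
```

Input: (6, 416, 214) -> Output: (6, 368, 72)

Answer: (6, 368, 72)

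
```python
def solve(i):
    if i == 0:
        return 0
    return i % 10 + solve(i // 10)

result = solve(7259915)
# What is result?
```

Sum of digits of 7259915: 5 + 1 + 9 + 9 + 5 + 2 + 7 = 38

Answer: 38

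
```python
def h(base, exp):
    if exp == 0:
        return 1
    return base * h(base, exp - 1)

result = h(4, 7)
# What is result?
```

h(4, 7) = 4 * 4 * 4 * 4 * 4 * 4 * 4 = 16384

Answer: 16384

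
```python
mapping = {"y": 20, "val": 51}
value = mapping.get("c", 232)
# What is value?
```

Trace:
`mapping = {"y": 20, "val": 51}` → mapping = {'y': 20, 'val': 51}
`value = mapping.get("c", 232)` → value = 232
So value = 232

Answer: 232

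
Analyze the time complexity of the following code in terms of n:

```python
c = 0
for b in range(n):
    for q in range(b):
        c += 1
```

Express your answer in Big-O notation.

Each loop level contributes: n × n. Multiplying the contributions gives O(n^2).

Answer: O(n^2)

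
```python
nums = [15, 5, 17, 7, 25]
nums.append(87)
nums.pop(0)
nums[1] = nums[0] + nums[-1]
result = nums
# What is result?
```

Trace:
`nums = [15, 5, 17, 7, 25]` → nums = [15, 5, 17, 7, 25]
`nums.append(87)` → nums = [15, 5, 17, 7, 25, 87]
`nums.pop(0)` → nums = [5, 17, 7, 25, 87]
`nums[1] = nums[0] + nums[-1]` → nums = [5, 92, 7, 25, 87]
`result = nums` → result = [5, 92, 7, 25, 87]
So result = [5, 92, 7, 25, 87]

Answer: [5, 92, 7, 25, 87]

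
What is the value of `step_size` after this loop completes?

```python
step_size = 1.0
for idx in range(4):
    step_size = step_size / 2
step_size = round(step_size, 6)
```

Halving LR 4 times: 1 / 2^4
`step_size` takes the values: 1.0 → 0.5 → 0.25 → 0.125 → 0.0625

Answer: 0.0625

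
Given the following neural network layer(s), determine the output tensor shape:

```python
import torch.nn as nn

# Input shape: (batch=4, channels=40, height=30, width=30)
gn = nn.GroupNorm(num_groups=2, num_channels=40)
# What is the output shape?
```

Input: (4, 40, 30, 30) -> Output: (4, 40, 30, 30)

Answer: (4, 40, 30, 30)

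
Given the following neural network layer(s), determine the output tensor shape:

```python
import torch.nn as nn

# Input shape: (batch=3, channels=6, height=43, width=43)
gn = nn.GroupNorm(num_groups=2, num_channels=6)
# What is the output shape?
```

Input: (3, 6, 43, 43) -> Output: (3, 6, 43, 43)

Answer: (3, 6, 43, 43)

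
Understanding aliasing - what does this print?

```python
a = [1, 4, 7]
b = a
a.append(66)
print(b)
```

Key concept: basic list aliasing.
Step by step:
`a = [1, 4, 7]` → a = [1, 4, 7]
`b = a` → b = [1, 4, 7] (same object as a)
`a.append(66)` → a = [1, 4, 7, 66] (same object as b); b = [1, 4, 7, 66] (same object as a)
`print(b)` → prints [1, 4, 7, 66]

Answer: [1, 4, 7, 66]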